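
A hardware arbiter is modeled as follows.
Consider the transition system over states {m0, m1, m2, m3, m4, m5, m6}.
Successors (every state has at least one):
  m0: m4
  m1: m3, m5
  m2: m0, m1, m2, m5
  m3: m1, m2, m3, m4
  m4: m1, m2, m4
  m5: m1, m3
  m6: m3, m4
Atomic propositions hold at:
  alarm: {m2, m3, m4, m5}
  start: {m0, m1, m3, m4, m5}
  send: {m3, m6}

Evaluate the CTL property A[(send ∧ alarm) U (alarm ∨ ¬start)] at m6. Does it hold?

Sat(send ∧ alarm) = {m3}
Sat(¬start) = {m2, m6}
Sat(alarm ∨ ¬start) = {m2, m3, m4, m5, m6}
A[(send ∧ alarm) U (alarm ∨ ¬start)]: least fixpoint, start Z0 = Sat((alarm ∨ ¬start)) = {m2, m3, m4, m5, m6}, add states in Sat(send ∧ alarm) with every successor in Z. Already a fixed point.
Sat(A[(send ∧ alarm) U (alarm ∨ ¬start)]) = {m2, m3, m4, m5, m6}
m6 ∈ Sat(A[(send ∧ alarm) U (alarm ∨ ¬start)]) = {m2, m3, m4, m5, m6}, so the formula holds at m6.

Yes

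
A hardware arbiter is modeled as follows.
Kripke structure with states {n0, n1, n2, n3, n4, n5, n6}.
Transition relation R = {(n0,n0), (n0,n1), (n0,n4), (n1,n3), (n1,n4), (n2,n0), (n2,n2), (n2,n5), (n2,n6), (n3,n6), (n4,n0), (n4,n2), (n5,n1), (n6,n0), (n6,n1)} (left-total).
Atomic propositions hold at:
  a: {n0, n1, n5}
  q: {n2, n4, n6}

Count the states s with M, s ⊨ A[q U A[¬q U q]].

Sat(¬q) = {n0, n1, n3, n5}
A[¬q U q]: least fixpoint, start Z0 = Sat(q) = {n2, n4, n6}, add states in Sat(¬q) with every successor in Z. Z1 = {n2, n3, n4, n6}; Z2 = {n1, n2, n3, n4, n6}; Z3 = {n1, n2, n3, n4, n5, n6}; fixed.
Sat(A[¬q U q]) = {n1, n2, n3, n4, n5, n6}
A[q U A[¬q U q]]: least fixpoint, start Z0 = Sat(A[¬q U q]) = {n1, n2, n3, n4, n5, n6}, add states in Sat(q) with every successor in Z. Already a fixed point.
Sat(A[q U A[¬q U q]]) = {n1, n2, n3, n4, n5, n6}
|Sat(A[q U A[¬q U q]])| = |{n1, n2, n3, n4, n5, n6}| = 6.

6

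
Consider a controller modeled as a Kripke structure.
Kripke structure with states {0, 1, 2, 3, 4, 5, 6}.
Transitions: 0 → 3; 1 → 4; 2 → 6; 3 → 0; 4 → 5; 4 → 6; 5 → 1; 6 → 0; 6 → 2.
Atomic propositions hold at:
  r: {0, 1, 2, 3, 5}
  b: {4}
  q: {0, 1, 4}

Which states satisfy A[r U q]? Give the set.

A[r U q]: least fixpoint, start Z0 = Sat(q) = {0, 1, 4}, add states in Sat(r) with every successor in Z. Z1 = {0, 1, 3, 4, 5}; fixed.
Sat(A[r U q]) = {0, 1, 3, 4, 5}

{0, 1, 3, 4, 5}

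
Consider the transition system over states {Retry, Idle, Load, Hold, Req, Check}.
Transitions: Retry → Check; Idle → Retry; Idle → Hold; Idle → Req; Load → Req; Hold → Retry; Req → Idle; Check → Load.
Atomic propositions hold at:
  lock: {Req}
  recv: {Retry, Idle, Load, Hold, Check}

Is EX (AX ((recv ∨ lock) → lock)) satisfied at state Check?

Yes

Sat(recv ∨ lock) = {Retry, Idle, Load, Hold, Req, Check}
Sat((recv ∨ lock) → lock) = {Req}
Sat(AX ((recv ∨ lock) → lock)) = {s : every successor in {Req}} = {Load}
Sat(EX (AX ((recv ∨ lock) → lock))) = {s : some successor in {Load}} = {Check}
Check ∈ Sat(EX (AX ((recv ∨ lock) → lock))) = {Check}, so the formula holds at Check.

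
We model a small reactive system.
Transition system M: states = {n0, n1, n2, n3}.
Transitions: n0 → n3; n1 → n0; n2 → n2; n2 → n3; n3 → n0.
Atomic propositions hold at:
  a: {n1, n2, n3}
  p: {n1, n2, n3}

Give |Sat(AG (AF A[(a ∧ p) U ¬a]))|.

Sat(a ∧ p) = {n1, n2, n3}
Sat(¬a) = {n0}
A[(a ∧ p) U ¬a]: least fixpoint, start Z0 = Sat(¬a) = {n0}, add states in Sat(a ∧ p) with every successor in Z. Z1 = {n0, n1, n3}; fixed.
Sat(A[(a ∧ p) U ¬a]) = {n0, n1, n3}
AF A[(a ∧ p) U ¬a]: least fixpoint, start Z0 = {n0, n1, n3}, add states with every successor in Z. Already a fixed point.
Sat(AF A[(a ∧ p) U ¬a]) = {n0, n1, n3}
AG (AF A[(a ∧ p) U ¬a]): greatest fixpoint, start Z0 = {n0, n1, n3}, keep only states in Sat with every successor in Z. Already a fixed point.
Sat(AG (AF A[(a ∧ p) U ¬a])) = {n0, n1, n3}
|Sat(AG (AF A[(a ∧ p) U ¬a]))| = |{n0, n1, n3}| = 3.

3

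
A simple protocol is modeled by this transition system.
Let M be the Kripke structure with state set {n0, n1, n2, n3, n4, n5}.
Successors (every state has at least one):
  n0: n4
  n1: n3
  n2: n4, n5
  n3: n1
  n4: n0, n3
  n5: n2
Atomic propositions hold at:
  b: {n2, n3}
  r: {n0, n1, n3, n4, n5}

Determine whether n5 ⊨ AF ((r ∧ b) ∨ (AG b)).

No

Sat(r ∧ b) = {n3}
AG b: greatest fixpoint, start Z0 = {n2, n3}, keep only states in Sat with every successor in Z. Z1 = ∅; fixed.
Sat(AG b) = ∅
Sat((r ∧ b) ∨ (AG b)) = {n3}
AF ((r ∧ b) ∨ (AG b)): least fixpoint, start Z0 = {n3}, add states with every successor in Z. Z1 = {n1, n3}; fixed.
Sat(AF ((r ∧ b) ∨ (AG b))) = {n1, n3}
n5 ∉ Sat(AF ((r ∧ b) ∨ (AG b))) = {n1, n3}, so the formula does not hold at n5.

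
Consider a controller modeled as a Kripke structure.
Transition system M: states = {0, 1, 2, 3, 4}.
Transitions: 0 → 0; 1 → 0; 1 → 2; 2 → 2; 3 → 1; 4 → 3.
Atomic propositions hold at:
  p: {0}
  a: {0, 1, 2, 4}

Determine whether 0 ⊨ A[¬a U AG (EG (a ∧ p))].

Sat(¬a) = {3}
Sat(a ∧ p) = {0}
EG (a ∧ p): greatest fixpoint, start Z0 = {0}, keep only states in Sat with some successor in Z. Already a fixed point.
Sat(EG (a ∧ p)) = {0}
AG (EG (a ∧ p)): greatest fixpoint, start Z0 = {0}, keep only states in Sat with every successor in Z. Already a fixed point.
Sat(AG (EG (a ∧ p))) = {0}
A[¬a U AG (EG (a ∧ p))]: least fixpoint, start Z0 = Sat(AG (EG (a ∧ p))) = {0}, add states in Sat(¬a) with every successor in Z. Already a fixed point.
Sat(A[¬a U AG (EG (a ∧ p))]) = {0}
0 ∈ Sat(A[¬a U AG (EG (a ∧ p))]) = {0}, so the formula holds at 0.

Yes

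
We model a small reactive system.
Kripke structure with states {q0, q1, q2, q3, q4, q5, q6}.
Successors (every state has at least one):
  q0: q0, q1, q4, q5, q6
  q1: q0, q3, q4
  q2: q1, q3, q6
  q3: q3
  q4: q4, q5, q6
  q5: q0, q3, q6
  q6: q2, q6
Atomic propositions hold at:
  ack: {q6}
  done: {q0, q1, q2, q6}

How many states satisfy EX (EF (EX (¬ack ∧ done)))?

Sat(¬ack) = {q0, q1, q2, q3, q4, q5}
Sat(¬ack ∧ done) = {q0, q1, q2}
Sat(EX (¬ack ∧ done)) = {s : some successor in {q0, q1, q2}} = {q0, q1, q2, q5, q6}
EF (EX (¬ack ∧ done)): least fixpoint, start Z0 = {q0, q1, q2, q5, q6}, add states with some successor in Z. Z1 = {q0, q1, q2, q4, q5, q6}; fixed.
Sat(EF (EX (¬ack ∧ done))) = {q0, q1, q2, q4, q5, q6}
Sat(EX (EF (EX (¬ack ∧ done)))) = {s : some successor in {q0, q1, q2, q4, q5, q6}} = {q0, q1, q2, q4, q5, q6}
|Sat(EX (EF (EX (¬ack ∧ done))))| = |{q0, q1, q2, q4, q5, q6}| = 6.

6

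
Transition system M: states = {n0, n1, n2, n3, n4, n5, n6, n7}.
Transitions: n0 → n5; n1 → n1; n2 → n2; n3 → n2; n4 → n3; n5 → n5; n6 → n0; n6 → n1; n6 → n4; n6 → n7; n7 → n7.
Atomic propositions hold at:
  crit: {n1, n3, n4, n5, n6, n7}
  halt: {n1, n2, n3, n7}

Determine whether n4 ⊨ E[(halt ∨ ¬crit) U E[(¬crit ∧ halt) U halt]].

No

Sat(¬crit) = {n0, n2}
Sat(halt ∨ ¬crit) = {n0, n1, n2, n3, n7}
Sat(¬crit ∧ halt) = {n2}
E[(¬crit ∧ halt) U halt]: least fixpoint, start Z0 = Sat(halt) = {n1, n2, n3, n7}, add states in Sat(¬crit ∧ halt) with some successor in Z. Already a fixed point.
Sat(E[(¬crit ∧ halt) U halt]) = {n1, n2, n3, n7}
E[(halt ∨ ¬crit) U E[(¬crit ∧ halt) U halt]]: least fixpoint, start Z0 = Sat(E[(¬crit ∧ halt) U halt]) = {n1, n2, n3, n7}, add states in Sat(halt ∨ ¬crit) with some successor in Z. Already a fixed point.
Sat(E[(halt ∨ ¬crit) U E[(¬crit ∧ halt) U halt]]) = {n1, n2, n3, n7}
n4 ∉ Sat(E[(halt ∨ ¬crit) U E[(¬crit ∧ halt) U halt]]) = {n1, n2, n3, n7}, so the formula does not hold at n4.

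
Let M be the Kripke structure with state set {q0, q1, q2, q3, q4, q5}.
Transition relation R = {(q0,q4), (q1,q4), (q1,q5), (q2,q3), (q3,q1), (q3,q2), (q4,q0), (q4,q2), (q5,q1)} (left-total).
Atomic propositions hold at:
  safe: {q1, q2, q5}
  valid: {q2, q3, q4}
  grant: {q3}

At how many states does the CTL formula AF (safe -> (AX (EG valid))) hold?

EG valid: greatest fixpoint, start Z0 = {q2, q3, q4}, keep only states in Sat with some successor in Z. Already a fixed point.
Sat(EG valid) = {q2, q3, q4}
Sat(AX (EG valid)) = {s : every successor in {q2, q3, q4}} = {q0, q2}
Sat(safe -> (AX (EG valid))) = {q0, q2, q3, q4}
AF (safe -> (AX (EG valid))): least fixpoint, start Z0 = {q0, q2, q3, q4}, add states with every successor in Z. Already a fixed point.
Sat(AF (safe -> (AX (EG valid)))) = {q0, q2, q3, q4}
|Sat(AF (safe -> (AX (EG valid))))| = |{q0, q2, q3, q4}| = 4.

4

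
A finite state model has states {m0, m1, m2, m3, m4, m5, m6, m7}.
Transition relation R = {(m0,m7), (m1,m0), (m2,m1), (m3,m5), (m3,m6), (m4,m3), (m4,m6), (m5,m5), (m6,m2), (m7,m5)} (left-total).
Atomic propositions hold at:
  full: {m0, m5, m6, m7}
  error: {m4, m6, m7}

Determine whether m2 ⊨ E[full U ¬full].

Sat(¬full) = {m1, m2, m3, m4}
E[full U ¬full]: least fixpoint, start Z0 = Sat(¬full) = {m1, m2, m3, m4}, add states in Sat(full) with some successor in Z. Z1 = {m1, m2, m3, m4, m6}; fixed.
Sat(E[full U ¬full]) = {m1, m2, m3, m4, m6}
m2 ∈ Sat(E[full U ¬full]) = {m1, m2, m3, m4, m6}, so the formula holds at m2.

Yes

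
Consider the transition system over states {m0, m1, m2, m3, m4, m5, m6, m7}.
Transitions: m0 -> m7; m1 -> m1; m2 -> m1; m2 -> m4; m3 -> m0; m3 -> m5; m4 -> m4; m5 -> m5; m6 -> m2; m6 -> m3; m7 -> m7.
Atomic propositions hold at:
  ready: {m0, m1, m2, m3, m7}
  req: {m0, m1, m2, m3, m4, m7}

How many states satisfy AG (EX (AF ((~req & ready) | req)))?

Sat(~req) = {m5, m6}
Sat(~req & ready) = ∅
Sat((~req & ready) | req) = {m0, m1, m2, m3, m4, m7}
AF ((~req & ready) | req): least fixpoint, start Z0 = {m0, m1, m2, m3, m4, m7}, add states with every successor in Z. Z1 = {m0, m1, m2, m3, m4, m6, m7}; fixed.
Sat(AF ((~req & ready) | req)) = {m0, m1, m2, m3, m4, m6, m7}
Sat(EX (AF ((~req & ready) | req))) = {s : some successor in {m0, m1, m2, m3, m4, m6, m7}} = {m0, m1, m2, m3, m4, m6, m7}
AG (EX (AF ((~req & ready) | req))): greatest fixpoint, start Z0 = {m0, m1, m2, m3, m4, m6, m7}, keep only states in Sat with every successor in Z. Z1 = {m0, m1, m2, m4, m6, m7}; Z2 = {m0, m1, m2, m4, m7}; fixed.
Sat(AG (EX (AF ((~req & ready) | req)))) = {m0, m1, m2, m4, m7}
|Sat(AG (EX (AF ((~req & ready) | req))))| = |{m0, m1, m2, m4, m7}| = 5.

5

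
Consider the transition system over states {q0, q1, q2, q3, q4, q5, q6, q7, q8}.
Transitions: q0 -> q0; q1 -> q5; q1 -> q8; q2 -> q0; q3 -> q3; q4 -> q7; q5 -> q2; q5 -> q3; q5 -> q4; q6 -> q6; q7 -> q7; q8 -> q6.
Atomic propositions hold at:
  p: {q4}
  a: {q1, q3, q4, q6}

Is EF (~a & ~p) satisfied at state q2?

Sat(~a) = {q0, q2, q5, q7, q8}
Sat(~p) = {q0, q1, q2, q3, q5, q6, q7, q8}
Sat(~a & ~p) = {q0, q2, q5, q7, q8}
EF (~a & ~p): least fixpoint, start Z0 = {q0, q2, q5, q7, q8}, add states with some successor in Z. Z1 = {q0, q1, q2, q4, q5, q7, q8}; fixed.
Sat(EF (~a & ~p)) = {q0, q1, q2, q4, q5, q7, q8}
q2 ∈ Sat(EF (~a & ~p)) = {q0, q1, q2, q4, q5, q7, q8}, so the formula holds at q2.

Yes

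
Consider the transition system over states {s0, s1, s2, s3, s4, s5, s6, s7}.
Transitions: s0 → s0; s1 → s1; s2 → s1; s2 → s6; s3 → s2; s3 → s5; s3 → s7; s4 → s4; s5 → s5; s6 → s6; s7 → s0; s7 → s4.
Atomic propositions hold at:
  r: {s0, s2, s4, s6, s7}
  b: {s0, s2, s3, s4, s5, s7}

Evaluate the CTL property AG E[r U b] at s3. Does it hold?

E[r U b]: least fixpoint, start Z0 = Sat(b) = {s0, s2, s3, s4, s5, s7}, add states in Sat(r) with some successor in Z. Already a fixed point.
Sat(E[r U b]) = {s0, s2, s3, s4, s5, s7}
AG E[r U b]: greatest fixpoint, start Z0 = {s0, s2, s3, s4, s5, s7}, keep only states in Sat with every successor in Z. Z1 = {s0, s3, s4, s5, s7}; Z2 = {s0, s4, s5, s7}; fixed.
Sat(AG E[r U b]) = {s0, s4, s5, s7}
s3 ∉ Sat(AG E[r U b]) = {s0, s4, s5, s7}, so the formula does not hold at s3.

No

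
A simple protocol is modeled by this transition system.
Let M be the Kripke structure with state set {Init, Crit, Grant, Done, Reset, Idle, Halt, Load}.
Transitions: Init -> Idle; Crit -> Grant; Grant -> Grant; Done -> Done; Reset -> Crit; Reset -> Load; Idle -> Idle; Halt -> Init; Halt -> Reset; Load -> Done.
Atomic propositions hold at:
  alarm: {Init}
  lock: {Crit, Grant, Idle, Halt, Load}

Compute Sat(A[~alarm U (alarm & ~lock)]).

{Init}

Sat(~alarm) = {Crit, Grant, Done, Reset, Idle, Halt, Load}
Sat(~lock) = {Init, Done, Reset}
Sat(alarm & ~lock) = {Init}
A[~alarm U (alarm & ~lock)]: least fixpoint, start Z0 = Sat((alarm & ~lock)) = {Init}, add states in Sat(~alarm) with every successor in Z. Already a fixed point.
Sat(A[~alarm U (alarm & ~lock)]) = {Init}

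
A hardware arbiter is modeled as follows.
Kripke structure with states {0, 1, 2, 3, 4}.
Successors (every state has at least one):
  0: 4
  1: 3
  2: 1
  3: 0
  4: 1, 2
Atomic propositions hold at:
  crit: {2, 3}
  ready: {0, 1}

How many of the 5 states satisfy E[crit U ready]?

4

E[crit U ready]: least fixpoint, start Z0 = Sat(ready) = {0, 1}, add states in Sat(crit) with some successor in Z. Z1 = {0, 1, 2, 3}; fixed.
Sat(E[crit U ready]) = {0, 1, 2, 3}
|Sat(E[crit U ready])| = |{0, 1, 2, 3}| = 4.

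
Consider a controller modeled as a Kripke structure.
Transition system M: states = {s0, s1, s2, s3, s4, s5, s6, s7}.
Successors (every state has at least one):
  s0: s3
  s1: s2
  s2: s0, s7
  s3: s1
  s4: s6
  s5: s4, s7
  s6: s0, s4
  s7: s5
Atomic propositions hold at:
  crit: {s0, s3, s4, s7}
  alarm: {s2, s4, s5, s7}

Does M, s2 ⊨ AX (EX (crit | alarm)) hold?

Sat(crit | alarm) = {s0, s2, s3, s4, s5, s7}
Sat(EX (crit | alarm)) = {s : some successor in {s0, s2, s3, s4, s5, s7}} = {s0, s1, s2, s5, s6, s7}
Sat(AX (EX (crit | alarm))) = {s : every successor in {s0, s1, s2, s5, s6, s7}} = {s1, s2, s3, s4, s7}
s2 ∈ Sat(AX (EX (crit | alarm))) = {s1, s2, s3, s4, s7}, so the formula holds at s2.

Yes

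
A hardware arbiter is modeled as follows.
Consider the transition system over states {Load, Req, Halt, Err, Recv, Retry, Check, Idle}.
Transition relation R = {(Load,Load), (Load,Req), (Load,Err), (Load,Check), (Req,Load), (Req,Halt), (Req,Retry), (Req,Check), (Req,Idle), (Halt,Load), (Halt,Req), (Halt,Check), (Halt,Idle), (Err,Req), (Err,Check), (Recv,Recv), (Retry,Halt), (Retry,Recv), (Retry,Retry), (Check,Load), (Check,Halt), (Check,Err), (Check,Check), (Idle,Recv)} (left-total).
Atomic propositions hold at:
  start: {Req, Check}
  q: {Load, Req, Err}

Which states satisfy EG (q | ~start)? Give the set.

{Load, Req, Halt, Err, Recv, Retry, Idle}

Sat(~start) = {Load, Halt, Err, Recv, Retry, Idle}
Sat(q | ~start) = {Load, Req, Halt, Err, Recv, Retry, Idle}
EG (q | ~start): greatest fixpoint, start Z0 = {Load, Req, Halt, Err, Recv, Retry, Idle}, keep only states in Sat with some successor in Z. Already a fixed point.
Sat(EG (q | ~start)) = {Load, Req, Halt, Err, Recv, Retry, Idle}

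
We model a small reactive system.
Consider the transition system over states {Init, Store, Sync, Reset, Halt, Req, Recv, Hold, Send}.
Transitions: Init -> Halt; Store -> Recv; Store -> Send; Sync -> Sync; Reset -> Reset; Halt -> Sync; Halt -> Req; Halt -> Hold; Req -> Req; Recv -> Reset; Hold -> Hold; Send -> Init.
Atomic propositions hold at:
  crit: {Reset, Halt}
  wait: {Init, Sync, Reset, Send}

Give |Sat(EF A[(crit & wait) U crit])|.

6

Sat(crit & wait) = {Reset}
A[(crit & wait) U crit]: least fixpoint, start Z0 = Sat(crit) = {Reset, Halt}, add states in Sat(crit & wait) with every successor in Z. Already a fixed point.
Sat(A[(crit & wait) U crit]) = {Reset, Halt}
EF A[(crit & wait) U crit]: least fixpoint, start Z0 = {Reset, Halt}, add states with some successor in Z. Z1 = {Init, Reset, Halt, Recv}; Z2 = {Init, Store, Reset, Halt, Recv, Send}; fixed.
Sat(EF A[(crit & wait) U crit]) = {Init, Store, Reset, Halt, Recv, Send}
|Sat(EF A[(crit & wait) U crit])| = |{Init, Store, Reset, Halt, Recv, Send}| = 6.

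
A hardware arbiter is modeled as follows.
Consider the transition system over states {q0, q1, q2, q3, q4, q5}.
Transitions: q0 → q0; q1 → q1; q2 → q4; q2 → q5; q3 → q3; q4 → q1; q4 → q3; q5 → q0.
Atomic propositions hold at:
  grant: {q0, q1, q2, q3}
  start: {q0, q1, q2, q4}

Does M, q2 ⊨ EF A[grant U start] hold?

A[grant U start]: least fixpoint, start Z0 = Sat(start) = {q0, q1, q2, q4}, add states in Sat(grant) with every successor in Z. Already a fixed point.
Sat(A[grant U start]) = {q0, q1, q2, q4}
EF A[grant U start]: least fixpoint, start Z0 = {q0, q1, q2, q4}, add states with some successor in Z. Z1 = {q0, q1, q2, q4, q5}; fixed.
Sat(EF A[grant U start]) = {q0, q1, q2, q4, q5}
q2 ∈ Sat(EF A[grant U start]) = {q0, q1, q2, q4, q5}, so the formula holds at q2.

Yes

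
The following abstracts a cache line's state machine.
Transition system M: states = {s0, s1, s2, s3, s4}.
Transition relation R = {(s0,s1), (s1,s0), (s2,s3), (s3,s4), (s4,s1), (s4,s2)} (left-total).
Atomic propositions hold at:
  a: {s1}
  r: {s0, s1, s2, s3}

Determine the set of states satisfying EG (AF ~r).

{s2, s3, s4}

Sat(~r) = {s4}
AF ~r: least fixpoint, start Z0 = {s4}, add states with every successor in Z. Z1 = {s3, s4}; Z2 = {s2, s3, s4}; fixed.
Sat(AF ~r) = {s2, s3, s4}
EG (AF ~r): greatest fixpoint, start Z0 = {s2, s3, s4}, keep only states in Sat with some successor in Z. Already a fixed point.
Sat(EG (AF ~r)) = {s2, s3, s4}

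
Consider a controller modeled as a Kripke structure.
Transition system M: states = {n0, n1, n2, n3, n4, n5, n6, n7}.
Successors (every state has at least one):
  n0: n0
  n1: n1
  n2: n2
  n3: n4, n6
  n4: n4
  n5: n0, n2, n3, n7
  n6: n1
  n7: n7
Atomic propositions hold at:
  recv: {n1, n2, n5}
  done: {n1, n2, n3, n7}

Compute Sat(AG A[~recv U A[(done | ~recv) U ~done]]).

Sat(~recv) = {n0, n3, n4, n6, n7}
Sat(done | ~recv) = {n0, n1, n2, n3, n4, n6, n7}
Sat(~done) = {n0, n4, n5, n6}
A[(done | ~recv) U ~done]: least fixpoint, start Z0 = Sat(~done) = {n0, n4, n5, n6}, add states in Sat(done | ~recv) with every successor in Z. Z1 = {n0, n3, n4, n5, n6}; fixed.
Sat(A[(done | ~recv) U ~done]) = {n0, n3, n4, n5, n6}
A[~recv U A[(done | ~recv) U ~done]]: least fixpoint, start Z0 = Sat(A[(done | ~recv) U ~done]) = {n0, n3, n4, n5, n6}, add states in Sat(~recv) with every successor in Z. Already a fixed point.
Sat(A[~recv U A[(done | ~recv) U ~done]]) = {n0, n3, n4, n5, n6}
AG A[~recv U A[(done | ~recv) U ~done]]: greatest fixpoint, start Z0 = {n0, n3, n4, n5, n6}, keep only states in Sat with every successor in Z. Z1 = {n0, n3, n4}; Z2 = {n0, n4}; fixed.
Sat(AG A[~recv U A[(done | ~recv) U ~done]]) = {n0, n4}

{n0, n4}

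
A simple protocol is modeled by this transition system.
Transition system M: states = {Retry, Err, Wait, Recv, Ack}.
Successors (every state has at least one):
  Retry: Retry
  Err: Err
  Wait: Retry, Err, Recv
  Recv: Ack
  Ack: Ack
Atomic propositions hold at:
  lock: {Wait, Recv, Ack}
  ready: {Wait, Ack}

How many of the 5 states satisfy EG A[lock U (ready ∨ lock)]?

Sat(ready ∨ lock) = {Wait, Recv, Ack}
A[lock U (ready ∨ lock)]: least fixpoint, start Z0 = Sat((ready ∨ lock)) = {Wait, Recv, Ack}, add states in Sat(lock) with every successor in Z. Already a fixed point.
Sat(A[lock U (ready ∨ lock)]) = {Wait, Recv, Ack}
EG A[lock U (ready ∨ lock)]: greatest fixpoint, start Z0 = {Wait, Recv, Ack}, keep only states in Sat with some successor in Z. Already a fixed point.
Sat(EG A[lock U (ready ∨ lock)]) = {Wait, Recv, Ack}
|Sat(EG A[lock U (ready ∨ lock)])| = |{Wait, Recv, Ack}| = 3.

3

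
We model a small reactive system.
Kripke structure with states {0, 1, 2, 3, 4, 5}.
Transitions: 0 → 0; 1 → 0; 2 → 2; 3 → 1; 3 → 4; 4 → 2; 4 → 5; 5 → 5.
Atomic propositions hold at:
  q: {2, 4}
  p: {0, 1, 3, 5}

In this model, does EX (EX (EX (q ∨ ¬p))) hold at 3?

Yes

Sat(¬p) = {2, 4}
Sat(q ∨ ¬p) = {2, 4}
Sat(EX (q ∨ ¬p)) = {s : some successor in {2, 4}} = {2, 3, 4}
Sat(EX (EX (q ∨ ¬p))) = {s : some successor in {2, 3, 4}} = {2, 3, 4}
Sat(EX (EX (EX (q ∨ ¬p)))) = {s : some successor in {2, 3, 4}} = {2, 3, 4}
3 ∈ Sat(EX (EX (EX (q ∨ ¬p)))) = {2, 3, 4}, so the formula holds at 3.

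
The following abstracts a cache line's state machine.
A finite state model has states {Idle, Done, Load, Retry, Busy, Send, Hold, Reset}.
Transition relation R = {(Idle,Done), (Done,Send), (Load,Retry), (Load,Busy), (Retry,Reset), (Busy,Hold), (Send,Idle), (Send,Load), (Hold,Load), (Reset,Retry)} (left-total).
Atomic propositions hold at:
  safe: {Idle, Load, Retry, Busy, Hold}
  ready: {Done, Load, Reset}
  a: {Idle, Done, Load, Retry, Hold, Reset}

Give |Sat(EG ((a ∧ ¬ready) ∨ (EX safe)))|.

Sat(¬ready) = {Idle, Retry, Busy, Send, Hold}
Sat(a ∧ ¬ready) = {Idle, Retry, Hold}
Sat(EX safe) = {s : some successor in {Idle, Load, Retry, Busy, Hold}} = {Load, Busy, Send, Hold, Reset}
Sat((a ∧ ¬ready) ∨ (EX safe)) = {Idle, Load, Retry, Busy, Send, Hold, Reset}
EG ((a ∧ ¬ready) ∨ (EX safe)): greatest fixpoint, start Z0 = {Idle, Load, Retry, Busy, Send, Hold, Reset}, keep only states in Sat with some successor in Z. Z1 = {Load, Retry, Busy, Send, Hold, Reset}; fixed.
Sat(EG ((a ∧ ¬ready) ∨ (EX safe))) = {Load, Retry, Busy, Send, Hold, Reset}
|Sat(EG ((a ∧ ¬ready) ∨ (EX safe)))| = |{Load, Retry, Busy, Send, Hold, Reset}| = 6.

6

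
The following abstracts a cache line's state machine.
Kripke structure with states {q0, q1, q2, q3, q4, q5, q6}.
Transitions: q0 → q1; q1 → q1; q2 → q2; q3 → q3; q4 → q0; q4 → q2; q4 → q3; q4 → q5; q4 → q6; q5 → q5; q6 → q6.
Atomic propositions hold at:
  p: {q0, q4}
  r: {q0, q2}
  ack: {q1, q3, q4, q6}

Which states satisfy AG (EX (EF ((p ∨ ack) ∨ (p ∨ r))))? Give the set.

{q0, q1, q2, q3, q6}

Sat(p ∨ ack) = {q0, q1, q3, q4, q6}
Sat(p ∨ r) = {q0, q2, q4}
Sat((p ∨ ack) ∨ (p ∨ r)) = {q0, q1, q2, q3, q4, q6}
EF ((p ∨ ack) ∨ (p ∨ r)): least fixpoint, start Z0 = {q0, q1, q2, q3, q4, q6}, add states with some successor in Z. Already a fixed point.
Sat(EF ((p ∨ ack) ∨ (p ∨ r))) = {q0, q1, q2, q3, q4, q6}
Sat(EX (EF ((p ∨ ack) ∨ (p ∨ r)))) = {s : some successor in {q0, q1, q2, q3, q4, q6}} = {q0, q1, q2, q3, q4, q6}
AG (EX (EF ((p ∨ ack) ∨ (p ∨ r)))): greatest fixpoint, start Z0 = {q0, q1, q2, q3, q4, q6}, keep only states in Sat with every successor in Z. Z1 = {q0, q1, q2, q3, q6}; fixed.
Sat(AG (EX (EF ((p ∨ ack) ∨ (p ∨ r))))) = {q0, q1, q2, q3, q6}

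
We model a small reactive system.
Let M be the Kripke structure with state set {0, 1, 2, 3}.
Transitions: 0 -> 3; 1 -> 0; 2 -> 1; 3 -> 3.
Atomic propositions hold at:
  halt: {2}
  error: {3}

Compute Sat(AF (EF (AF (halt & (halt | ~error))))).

Sat(~error) = {0, 1, 2}
Sat(halt | ~error) = {0, 1, 2}
Sat(halt & (halt | ~error)) = {2}
AF (halt & (halt | ~error)): least fixpoint, start Z0 = {2}, add states with every successor in Z. Already a fixed point.
Sat(AF (halt & (halt | ~error))) = {2}
EF (AF (halt & (halt | ~error))): least fixpoint, start Z0 = {2}, add states with some successor in Z. Already a fixed point.
Sat(EF (AF (halt & (halt | ~error)))) = {2}
AF (EF (AF (halt & (halt | ~error)))): least fixpoint, start Z0 = {2}, add states with every successor in Z. Already a fixed point.
Sat(AF (EF (AF (halt & (halt | ~error))))) = {2}

{2}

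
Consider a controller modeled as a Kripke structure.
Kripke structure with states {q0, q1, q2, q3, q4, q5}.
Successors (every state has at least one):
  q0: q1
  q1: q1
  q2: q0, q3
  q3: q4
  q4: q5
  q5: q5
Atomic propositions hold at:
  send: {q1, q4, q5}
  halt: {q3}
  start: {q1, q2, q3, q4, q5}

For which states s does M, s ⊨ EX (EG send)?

{q0, q1, q3, q4, q5}

EG send: greatest fixpoint, start Z0 = {q1, q4, q5}, keep only states in Sat with some successor in Z. Already a fixed point.
Sat(EG send) = {q1, q4, q5}
Sat(EX (EG send)) = {s : some successor in {q1, q4, q5}} = {q0, q1, q3, q4, q5}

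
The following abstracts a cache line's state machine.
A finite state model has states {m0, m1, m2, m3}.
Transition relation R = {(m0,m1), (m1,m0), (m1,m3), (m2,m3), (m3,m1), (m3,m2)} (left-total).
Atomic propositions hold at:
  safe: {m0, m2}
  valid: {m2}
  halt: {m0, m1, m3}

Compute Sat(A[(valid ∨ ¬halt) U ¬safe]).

Sat(¬halt) = {m2}
Sat(valid ∨ ¬halt) = {m2}
Sat(¬safe) = {m1, m3}
A[(valid ∨ ¬halt) U ¬safe]: least fixpoint, start Z0 = Sat(¬safe) = {m1, m3}, add states in Sat(valid ∨ ¬halt) with every successor in Z. Z1 = {m1, m2, m3}; fixed.
Sat(A[(valid ∨ ¬halt) U ¬safe]) = {m1, m2, m3}

{m1, m2, m3}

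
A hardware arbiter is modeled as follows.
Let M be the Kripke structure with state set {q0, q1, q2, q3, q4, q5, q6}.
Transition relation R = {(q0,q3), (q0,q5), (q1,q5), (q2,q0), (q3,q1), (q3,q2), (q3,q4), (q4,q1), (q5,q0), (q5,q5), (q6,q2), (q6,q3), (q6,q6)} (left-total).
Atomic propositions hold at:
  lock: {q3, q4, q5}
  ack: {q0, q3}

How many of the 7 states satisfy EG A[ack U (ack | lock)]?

Sat(ack | lock) = {q0, q3, q4, q5}
A[ack U (ack | lock)]: least fixpoint, start Z0 = Sat((ack | lock)) = {q0, q3, q4, q5}, add states in Sat(ack) with every successor in Z. Already a fixed point.
Sat(A[ack U (ack | lock)]) = {q0, q3, q4, q5}
EG A[ack U (ack | lock)]: greatest fixpoint, start Z0 = {q0, q3, q4, q5}, keep only states in Sat with some successor in Z. Z1 = {q0, q3, q5}; Z2 = {q0, q5}; fixed.
Sat(EG A[ack U (ack | lock)]) = {q0, q5}
|Sat(EG A[ack U (ack | lock)])| = |{q0, q5}| = 2.

2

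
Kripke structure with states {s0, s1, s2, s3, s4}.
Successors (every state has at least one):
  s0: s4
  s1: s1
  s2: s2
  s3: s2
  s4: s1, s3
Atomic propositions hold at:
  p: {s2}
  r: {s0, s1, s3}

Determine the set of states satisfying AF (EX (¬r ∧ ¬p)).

Sat(¬r) = {s2, s4}
Sat(¬p) = {s0, s1, s3, s4}
Sat(¬r ∧ ¬p) = {s4}
Sat(EX (¬r ∧ ¬p)) = {s : some successor in {s4}} = {s0}
AF (EX (¬r ∧ ¬p)): least fixpoint, start Z0 = {s0}, add states with every successor in Z. Already a fixed point.
Sat(AF (EX (¬r ∧ ¬p))) = {s0}

{s0}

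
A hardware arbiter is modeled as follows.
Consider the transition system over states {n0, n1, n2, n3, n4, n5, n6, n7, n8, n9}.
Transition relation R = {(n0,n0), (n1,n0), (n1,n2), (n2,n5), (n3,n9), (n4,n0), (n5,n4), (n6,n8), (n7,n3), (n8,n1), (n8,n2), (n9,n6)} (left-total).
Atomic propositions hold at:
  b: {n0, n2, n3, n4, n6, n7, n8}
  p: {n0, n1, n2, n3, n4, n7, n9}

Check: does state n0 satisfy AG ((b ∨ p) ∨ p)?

Yes

Sat(b ∨ p) = {n0, n1, n2, n3, n4, n6, n7, n8, n9}
Sat((b ∨ p) ∨ p) = {n0, n1, n2, n3, n4, n6, n7, n8, n9}
AG ((b ∨ p) ∨ p): greatest fixpoint, start Z0 = {n0, n1, n2, n3, n4, n6, n7, n8, n9}, keep only states in Sat with every successor in Z. Z1 = {n0, n1, n3, n4, n6, n7, n8, n9}; Z2 = {n0, n3, n4, n6, n7, n9}; Z3 = {n0, n3, n4, n7, n9}; Z4 = {n0, n3, n4, n7}; Z5 = {n0, n4, n7}; Z6 = {n0, n4}; fixed.
Sat(AG ((b ∨ p) ∨ p)) = {n0, n4}
n0 ∈ Sat(AG ((b ∨ p) ∨ p)) = {n0, n4}, so the formula holds at n0.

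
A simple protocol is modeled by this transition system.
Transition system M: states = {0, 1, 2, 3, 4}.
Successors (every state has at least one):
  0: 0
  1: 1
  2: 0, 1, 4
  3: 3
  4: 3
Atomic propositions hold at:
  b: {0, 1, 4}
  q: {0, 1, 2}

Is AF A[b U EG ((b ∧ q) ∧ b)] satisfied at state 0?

Yes

Sat(b ∧ q) = {0, 1}
Sat((b ∧ q) ∧ b) = {0, 1}
EG ((b ∧ q) ∧ b): greatest fixpoint, start Z0 = {0, 1}, keep only states in Sat with some successor in Z. Already a fixed point.
Sat(EG ((b ∧ q) ∧ b)) = {0, 1}
A[b U EG ((b ∧ q) ∧ b)]: least fixpoint, start Z0 = Sat(EG ((b ∧ q) ∧ b)) = {0, 1}, add states in Sat(b) with every successor in Z. Already a fixed point.
Sat(A[b U EG ((b ∧ q) ∧ b)]) = {0, 1}
AF A[b U EG ((b ∧ q) ∧ b)]: least fixpoint, start Z0 = {0, 1}, add states with every successor in Z. Already a fixed point.
Sat(AF A[b U EG ((b ∧ q) ∧ b)]) = {0, 1}
0 ∈ Sat(AF A[b U EG ((b ∧ q) ∧ b)]) = {0, 1}, so the formula holds at 0.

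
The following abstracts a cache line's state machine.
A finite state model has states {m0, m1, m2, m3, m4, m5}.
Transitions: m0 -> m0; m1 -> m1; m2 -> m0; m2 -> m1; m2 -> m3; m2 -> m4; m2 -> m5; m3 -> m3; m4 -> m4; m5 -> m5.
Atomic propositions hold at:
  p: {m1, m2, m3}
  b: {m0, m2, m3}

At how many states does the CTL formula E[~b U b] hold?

Sat(~b) = {m1, m4, m5}
E[~b U b]: least fixpoint, start Z0 = Sat(b) = {m0, m2, m3}, add states in Sat(~b) with some successor in Z. Already a fixed point.
Sat(E[~b U b]) = {m0, m2, m3}
|Sat(E[~b U b])| = |{m0, m2, m3}| = 3.

3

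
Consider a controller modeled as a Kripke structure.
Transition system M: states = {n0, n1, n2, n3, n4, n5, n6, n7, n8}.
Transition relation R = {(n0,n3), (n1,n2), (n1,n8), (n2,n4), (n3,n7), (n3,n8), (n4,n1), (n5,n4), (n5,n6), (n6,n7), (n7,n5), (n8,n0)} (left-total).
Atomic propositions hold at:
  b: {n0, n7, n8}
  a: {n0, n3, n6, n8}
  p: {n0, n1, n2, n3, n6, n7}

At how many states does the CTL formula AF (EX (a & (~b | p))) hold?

Sat(~b) = {n1, n2, n3, n4, n5, n6}
Sat(~b | p) = {n0, n1, n2, n3, n4, n5, n6, n7}
Sat(a & (~b | p)) = {n0, n3, n6}
Sat(EX (a & (~b | p))) = {s : some successor in {n0, n3, n6}} = {n0, n5, n8}
AF (EX (a & (~b | p))): least fixpoint, start Z0 = {n0, n5, n8}, add states with every successor in Z. Z1 = {n0, n5, n7, n8}; Z2 = {n0, n3, n5, n6, n7, n8}; fixed.
Sat(AF (EX (a & (~b | p)))) = {n0, n3, n5, n6, n7, n8}
|Sat(AF (EX (a & (~b | p))))| = |{n0, n3, n5, n6, n7, n8}| = 6.

6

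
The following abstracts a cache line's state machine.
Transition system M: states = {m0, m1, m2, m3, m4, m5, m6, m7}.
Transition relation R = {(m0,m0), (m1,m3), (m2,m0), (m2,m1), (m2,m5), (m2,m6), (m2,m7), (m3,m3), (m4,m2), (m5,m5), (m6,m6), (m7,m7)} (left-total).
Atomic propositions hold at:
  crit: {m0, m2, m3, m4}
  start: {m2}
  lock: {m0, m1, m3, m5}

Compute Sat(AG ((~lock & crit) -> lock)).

{m0, m1, m3, m5, m6, m7}

Sat(~lock) = {m2, m4, m6, m7}
Sat(~lock & crit) = {m2, m4}
Sat((~lock & crit) -> lock) = {m0, m1, m3, m5, m6, m7}
AG ((~lock & crit) -> lock): greatest fixpoint, start Z0 = {m0, m1, m3, m5, m6, m7}, keep only states in Sat with every successor in Z. Already a fixed point.
Sat(AG ((~lock & crit) -> lock)) = {m0, m1, m3, m5, m6, m7}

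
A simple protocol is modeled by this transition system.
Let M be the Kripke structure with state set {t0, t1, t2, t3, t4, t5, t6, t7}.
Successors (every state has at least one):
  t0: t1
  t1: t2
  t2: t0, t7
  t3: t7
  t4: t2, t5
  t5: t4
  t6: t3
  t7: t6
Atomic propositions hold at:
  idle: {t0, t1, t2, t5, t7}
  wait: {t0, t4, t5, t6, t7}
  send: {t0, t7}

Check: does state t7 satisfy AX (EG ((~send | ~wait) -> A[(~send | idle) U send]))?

Yes

Sat(~send) = {t1, t2, t3, t4, t5, t6}
Sat(~wait) = {t1, t2, t3}
Sat(~send | ~wait) = {t1, t2, t3, t4, t5, t6}
Sat(~send | idle) = {t0, t1, t2, t3, t4, t5, t6, t7}
A[(~send | idle) U send]: least fixpoint, start Z0 = Sat(send) = {t0, t7}, add states in Sat(~send | idle) with every successor in Z. Z1 = {t0, t2, t3, t7}; Z2 = {t0, t1, t2, t3, t6, t7}; fixed.
Sat(A[(~send | idle) U send]) = {t0, t1, t2, t3, t6, t7}
Sat((~send | ~wait) -> A[(~send | idle) U send]) = {t0, t1, t2, t3, t6, t7}
EG ((~send | ~wait) -> A[(~send | idle) U send]): greatest fixpoint, start Z0 = {t0, t1, t2, t3, t6, t7}, keep only states in Sat with some successor in Z. Already a fixed point.
Sat(EG ((~send | ~wait) -> A[(~send | idle) U send])) = {t0, t1, t2, t3, t6, t7}
Sat(AX (EG ((~send | ~wait) -> A[(~send | idle) U send]))) = {s : every successor in {t0, t1, t2, t3, t6, t7}} = {t0, t1, t2, t3, t6, t7}
t7 ∈ Sat(AX (EG ((~send | ~wait) -> A[(~send | idle) U send]))) = {t0, t1, t2, t3, t6, t7}, so the formula holds at t7.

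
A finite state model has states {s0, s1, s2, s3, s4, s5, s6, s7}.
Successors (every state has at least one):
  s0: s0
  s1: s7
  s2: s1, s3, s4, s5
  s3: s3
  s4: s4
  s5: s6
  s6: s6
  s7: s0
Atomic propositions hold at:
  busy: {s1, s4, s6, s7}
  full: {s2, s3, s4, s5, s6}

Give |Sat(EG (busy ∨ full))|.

Sat(busy ∨ full) = {s1, s2, s3, s4, s5, s6, s7}
EG (busy ∨ full): greatest fixpoint, start Z0 = {s1, s2, s3, s4, s5, s6, s7}, keep only states in Sat with some successor in Z. Z1 = {s1, s2, s3, s4, s5, s6}; Z2 = {s2, s3, s4, s5, s6}; fixed.
Sat(EG (busy ∨ full)) = {s2, s3, s4, s5, s6}
|Sat(EG (busy ∨ full))| = |{s2, s3, s4, s5, s6}| = 5.

5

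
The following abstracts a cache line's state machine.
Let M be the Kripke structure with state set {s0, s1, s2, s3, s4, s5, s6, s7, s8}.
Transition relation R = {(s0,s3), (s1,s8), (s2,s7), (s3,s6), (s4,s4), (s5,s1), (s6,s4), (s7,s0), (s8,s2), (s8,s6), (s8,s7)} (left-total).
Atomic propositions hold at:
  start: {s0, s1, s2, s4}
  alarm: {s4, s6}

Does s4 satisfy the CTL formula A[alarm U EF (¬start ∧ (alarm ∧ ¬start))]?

Sat(¬start) = {s3, s5, s6, s7, s8}
Sat(alarm ∧ ¬start) = {s6}
Sat(¬start ∧ (alarm ∧ ¬start)) = {s6}
EF (¬start ∧ (alarm ∧ ¬start)): least fixpoint, start Z0 = {s6}, add states with some successor in Z. Z1 = {s3, s6, s8}; Z2 = {s0, s1, s3, s6, s8}; Z3 = {s0, s1, s3, s5, s6, s7, s8}; Z4 = {s0, s1, s2, s3, s5, s6, s7, s8}; fixed.
Sat(EF (¬start ∧ (alarm ∧ ¬start))) = {s0, s1, s2, s3, s5, s6, s7, s8}
A[alarm U EF (¬start ∧ (alarm ∧ ¬start))]: least fixpoint, start Z0 = Sat(EF (¬start ∧ (alarm ∧ ¬start))) = {s0, s1, s2, s3, s5, s6, s7, s8}, add states in Sat(alarm) with every successor in Z. Already a fixed point.
Sat(A[alarm U EF (¬start ∧ (alarm ∧ ¬start))]) = {s0, s1, s2, s3, s5, s6, s7, s8}
s4 ∉ Sat(A[alarm U EF (¬start ∧ (alarm ∧ ¬start))]) = {s0, s1, s2, s3, s5, s6, s7, s8}, so the formula does not hold at s4.

No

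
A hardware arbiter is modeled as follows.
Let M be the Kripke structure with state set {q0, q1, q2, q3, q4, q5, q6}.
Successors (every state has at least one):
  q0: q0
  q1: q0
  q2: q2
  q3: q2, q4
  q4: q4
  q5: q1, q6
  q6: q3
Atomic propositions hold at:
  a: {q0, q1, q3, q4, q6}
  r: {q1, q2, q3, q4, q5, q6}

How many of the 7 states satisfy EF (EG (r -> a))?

Sat(r -> a) = {q0, q1, q3, q4, q6}
EG (r -> a): greatest fixpoint, start Z0 = {q0, q1, q3, q4, q6}, keep only states in Sat with some successor in Z. Already a fixed point.
Sat(EG (r -> a)) = {q0, q1, q3, q4, q6}
EF (EG (r -> a)): least fixpoint, start Z0 = {q0, q1, q3, q4, q6}, add states with some successor in Z. Z1 = {q0, q1, q3, q4, q5, q6}; fixed.
Sat(EF (EG (r -> a))) = {q0, q1, q3, q4, q5, q6}
|Sat(EF (EG (r -> a)))| = |{q0, q1, q3, q4, q5, q6}| = 6.

6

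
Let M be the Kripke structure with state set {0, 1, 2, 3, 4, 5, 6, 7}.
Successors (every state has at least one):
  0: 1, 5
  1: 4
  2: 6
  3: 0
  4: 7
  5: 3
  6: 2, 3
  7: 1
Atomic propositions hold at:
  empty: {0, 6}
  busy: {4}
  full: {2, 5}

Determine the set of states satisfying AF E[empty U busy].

E[empty U busy]: least fixpoint, start Z0 = Sat(busy) = {4}, add states in Sat(empty) with some successor in Z. Already a fixed point.
Sat(E[empty U busy]) = {4}
AF E[empty U busy]: least fixpoint, start Z0 = {4}, add states with every successor in Z. Z1 = {1, 4}; Z2 = {1, 4, 7}; fixed.
Sat(AF E[empty U busy]) = {1, 4, 7}

{1, 4, 7}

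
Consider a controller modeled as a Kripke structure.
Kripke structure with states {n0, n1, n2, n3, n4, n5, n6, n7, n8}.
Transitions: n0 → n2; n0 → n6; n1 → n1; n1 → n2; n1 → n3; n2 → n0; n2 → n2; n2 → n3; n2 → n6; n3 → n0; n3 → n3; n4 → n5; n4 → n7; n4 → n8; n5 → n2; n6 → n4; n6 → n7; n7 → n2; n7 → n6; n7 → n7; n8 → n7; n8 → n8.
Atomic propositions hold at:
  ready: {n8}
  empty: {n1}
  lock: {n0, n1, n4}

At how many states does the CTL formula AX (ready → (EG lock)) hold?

7

EG lock: greatest fixpoint, start Z0 = {n0, n1, n4}, keep only states in Sat with some successor in Z. Z1 = {n1}; fixed.
Sat(EG lock) = {n1}
Sat(ready → (EG lock)) = {n0, n1, n2, n3, n4, n5, n6, n7}
Sat(AX (ready → (EG lock))) = {s : every successor in {n0, n1, n2, n3, n4, n5, n6, n7}} = {n0, n1, n2, n3, n5, n6, n7}
|Sat(AX (ready → (EG lock)))| = |{n0, n1, n2, n3, n5, n6, n7}| = 7.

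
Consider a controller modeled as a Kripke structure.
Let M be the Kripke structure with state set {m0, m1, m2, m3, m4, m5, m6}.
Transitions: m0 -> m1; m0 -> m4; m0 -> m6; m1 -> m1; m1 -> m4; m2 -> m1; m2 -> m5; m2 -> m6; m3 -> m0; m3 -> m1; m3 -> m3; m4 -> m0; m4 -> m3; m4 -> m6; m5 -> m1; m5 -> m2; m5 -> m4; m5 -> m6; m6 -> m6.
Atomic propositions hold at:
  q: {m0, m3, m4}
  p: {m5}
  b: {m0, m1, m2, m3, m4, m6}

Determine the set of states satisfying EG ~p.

{m0, m1, m2, m3, m4, m6}

Sat(~p) = {m0, m1, m2, m3, m4, m6}
EG ~p: greatest fixpoint, start Z0 = {m0, m1, m2, m3, m4, m6}, keep only states in Sat with some successor in Z. Already a fixed point.
Sat(EG ~p) = {m0, m1, m2, m3, m4, m6}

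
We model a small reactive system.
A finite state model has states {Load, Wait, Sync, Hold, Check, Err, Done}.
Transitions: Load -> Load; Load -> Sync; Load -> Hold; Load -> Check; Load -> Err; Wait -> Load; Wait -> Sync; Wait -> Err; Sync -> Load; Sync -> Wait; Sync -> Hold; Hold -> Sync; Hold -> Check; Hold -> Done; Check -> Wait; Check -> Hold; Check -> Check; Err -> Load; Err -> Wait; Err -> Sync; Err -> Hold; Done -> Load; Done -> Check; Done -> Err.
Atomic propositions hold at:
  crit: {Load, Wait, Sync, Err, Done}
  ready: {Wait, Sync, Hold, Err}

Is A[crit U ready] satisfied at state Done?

No

A[crit U ready]: least fixpoint, start Z0 = Sat(ready) = {Wait, Sync, Hold, Err}, add states in Sat(crit) with every successor in Z. Already a fixed point.
Sat(A[crit U ready]) = {Wait, Sync, Hold, Err}
Done ∉ Sat(A[crit U ready]) = {Wait, Sync, Hold, Err}, so the formula does not hold at Done.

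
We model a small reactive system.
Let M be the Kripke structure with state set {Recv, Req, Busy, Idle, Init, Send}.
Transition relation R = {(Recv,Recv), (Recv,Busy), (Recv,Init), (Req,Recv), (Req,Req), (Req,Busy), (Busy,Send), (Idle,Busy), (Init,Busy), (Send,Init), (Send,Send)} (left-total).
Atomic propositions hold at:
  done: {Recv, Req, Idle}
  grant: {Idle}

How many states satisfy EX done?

Sat(EX done) = {s : some successor in {Recv, Req, Idle}} = {Recv, Req}
|Sat(EX done)| = |{Recv, Req}| = 2.

2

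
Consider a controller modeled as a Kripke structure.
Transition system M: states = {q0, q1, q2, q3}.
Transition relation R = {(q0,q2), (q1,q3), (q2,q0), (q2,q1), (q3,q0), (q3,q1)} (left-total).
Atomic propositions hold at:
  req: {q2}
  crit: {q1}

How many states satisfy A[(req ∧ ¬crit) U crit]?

1

Sat(¬crit) = {q0, q2, q3}
Sat(req ∧ ¬crit) = {q2}
A[(req ∧ ¬crit) U crit]: least fixpoint, start Z0 = Sat(crit) = {q1}, add states in Sat(req ∧ ¬crit) with every successor in Z. Already a fixed point.
Sat(A[(req ∧ ¬crit) U crit]) = {q1}
|Sat(A[(req ∧ ¬crit) U crit])| = |{q1}| = 1.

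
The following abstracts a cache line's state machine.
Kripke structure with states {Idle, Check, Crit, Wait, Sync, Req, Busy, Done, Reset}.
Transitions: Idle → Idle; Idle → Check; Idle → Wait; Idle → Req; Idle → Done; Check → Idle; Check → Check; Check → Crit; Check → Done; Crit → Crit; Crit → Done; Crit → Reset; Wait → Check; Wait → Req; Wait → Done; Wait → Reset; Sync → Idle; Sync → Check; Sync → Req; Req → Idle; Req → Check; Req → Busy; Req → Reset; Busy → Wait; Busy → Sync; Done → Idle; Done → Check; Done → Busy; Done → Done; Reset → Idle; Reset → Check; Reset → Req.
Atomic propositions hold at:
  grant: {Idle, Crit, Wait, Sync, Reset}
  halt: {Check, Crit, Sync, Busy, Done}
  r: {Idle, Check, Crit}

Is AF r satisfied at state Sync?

AF r: least fixpoint, start Z0 = {Idle, Check, Crit}, add states with every successor in Z. Already a fixed point.
Sat(AF r) = {Idle, Check, Crit}
Sync ∉ Sat(AF r) = {Idle, Check, Crit}, so the formula does not hold at Sync.

No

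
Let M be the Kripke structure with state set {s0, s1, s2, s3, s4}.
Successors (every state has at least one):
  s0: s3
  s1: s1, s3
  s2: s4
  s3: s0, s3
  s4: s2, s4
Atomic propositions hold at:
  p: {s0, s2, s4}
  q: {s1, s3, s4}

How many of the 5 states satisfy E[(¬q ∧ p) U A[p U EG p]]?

2

Sat(¬q) = {s0, s2}
Sat(¬q ∧ p) = {s0, s2}
EG p: greatest fixpoint, start Z0 = {s0, s2, s4}, keep only states in Sat with some successor in Z. Z1 = {s2, s4}; fixed.
Sat(EG p) = {s2, s4}
A[p U EG p]: least fixpoint, start Z0 = Sat(EG p) = {s2, s4}, add states in Sat(p) with every successor in Z. Already a fixed point.
Sat(A[p U EG p]) = {s2, s4}
E[(¬q ∧ p) U A[p U EG p]]: least fixpoint, start Z0 = Sat(A[p U EG p]) = {s2, s4}, add states in Sat(¬q ∧ p) with some successor in Z. Already a fixed point.
Sat(E[(¬q ∧ p) U A[p U EG p]]) = {s2, s4}
|Sat(E[(¬q ∧ p) U A[p U EG p]])| = |{s2, s4}| = 2.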